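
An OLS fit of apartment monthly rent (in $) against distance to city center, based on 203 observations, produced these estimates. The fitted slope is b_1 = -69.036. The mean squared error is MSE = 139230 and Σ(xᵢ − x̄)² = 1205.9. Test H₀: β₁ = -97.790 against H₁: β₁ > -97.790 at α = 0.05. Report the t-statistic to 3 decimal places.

t = 2.676

SE(b_1) = √(MSE/Sₓₓ) = √(139230/1205.9) = 10.7451.
t = (-69.036 − (-97.790)) / 10.7451 = 2.676.
df = n − 2 = 201.
One-sided p ≈ 0.0040, which is < 0.05, so reject H₀.
There is evidence that the true slope on distance to city center exceeds -97.790 $ per unit.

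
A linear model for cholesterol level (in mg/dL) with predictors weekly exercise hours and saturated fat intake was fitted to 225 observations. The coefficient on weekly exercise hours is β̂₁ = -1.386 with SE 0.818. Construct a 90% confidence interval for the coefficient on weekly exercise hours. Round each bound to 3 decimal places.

df = n − k − 1 = 225 − 2 − 1 = 222.
t* = t_{0.05, 222} = 1.651746.
Margin = t* × SE = 1.651746 × 0.818 = 1.35113.
CI: -1.386 ± 1.35113 → (-2.737, -0.035).
With 90% confidence, each one-unit increase in weekly exercise hours is associated with a change of between -2.737 and -0.035 mg/dL in cholesterol level, holding the other predictors fixed.

(-2.737, -0.035)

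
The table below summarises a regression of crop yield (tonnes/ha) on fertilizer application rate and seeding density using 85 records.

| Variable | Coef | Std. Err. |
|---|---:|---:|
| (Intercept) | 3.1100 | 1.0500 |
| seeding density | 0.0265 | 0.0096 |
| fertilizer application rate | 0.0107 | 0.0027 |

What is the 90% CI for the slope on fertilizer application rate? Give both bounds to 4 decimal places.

Read off: b = 0.0107, SE = 0.0027 for fertilizer application rate.
df = n − k − 1 = 85 − 2 − 1 = 82.
t* = t_{0.05, 82} = 1.663649.
Margin = t* × SE = 1.663649 × 0.0027 = 0.004492.
CI: 0.0107 ± 0.004492 → (0.0062, 0.0152).

(0.0062, 0.0152)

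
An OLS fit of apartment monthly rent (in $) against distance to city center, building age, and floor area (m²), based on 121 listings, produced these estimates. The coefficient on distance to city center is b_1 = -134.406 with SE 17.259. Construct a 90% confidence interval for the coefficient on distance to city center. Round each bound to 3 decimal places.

(-163.021, -105.791)

df = n − k − 1 = 121 − 3 − 1 = 117.
t* = t_{0.05, 117} = 1.657982.
Margin = t* × SE = 1.657982 × 17.259 = 28.61511.
CI: -134.406 ± 28.61511 → (-163.021, -105.791).
With 90% confidence, each one-unit increase in distance to city center is associated with a change of between -163.021 and -105.791 $ in apartment monthly rent, holding the other predictors fixed.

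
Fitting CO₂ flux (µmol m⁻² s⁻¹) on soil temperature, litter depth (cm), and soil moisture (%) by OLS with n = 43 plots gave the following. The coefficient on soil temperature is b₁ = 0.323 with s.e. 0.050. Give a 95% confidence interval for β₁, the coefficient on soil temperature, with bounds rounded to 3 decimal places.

df = n − k − 1 = 43 − 3 − 1 = 39.
t* = t_{0.025, 39} = 2.022691.
Margin = t* × SE = 2.022691 × 0.050 = 0.10113.
CI: 0.323 ± 0.10113 → (0.222, 0.424).
With 95% confidence, each one-unit increase in soil temperature is associated with a change of between 0.222 and 0.424 µmol m⁻² s⁻¹ in CO₂ flux, holding the other predictors fixed.

(0.222, 0.424)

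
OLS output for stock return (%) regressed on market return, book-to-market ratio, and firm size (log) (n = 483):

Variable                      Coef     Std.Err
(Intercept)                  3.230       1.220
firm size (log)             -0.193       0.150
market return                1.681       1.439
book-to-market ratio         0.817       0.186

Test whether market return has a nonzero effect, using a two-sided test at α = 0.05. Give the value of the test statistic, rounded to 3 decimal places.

Read off: b = 1.681, SE = 1.439 for market return.
H₀: β₁ = 0 vs H₁: β₁ ≠ 0.
t = 1.681 / 1.439 = 1.168.
df = n − k − 1 = 483 − 3 − 1 = 479.
Two-sided p ≈ 0.2433, which is ≥ 0.05, so fail to reject H₀.
The data do not give significant evidence of an association between market return and stock return, after adjusting for the other predictors.

t = 1.168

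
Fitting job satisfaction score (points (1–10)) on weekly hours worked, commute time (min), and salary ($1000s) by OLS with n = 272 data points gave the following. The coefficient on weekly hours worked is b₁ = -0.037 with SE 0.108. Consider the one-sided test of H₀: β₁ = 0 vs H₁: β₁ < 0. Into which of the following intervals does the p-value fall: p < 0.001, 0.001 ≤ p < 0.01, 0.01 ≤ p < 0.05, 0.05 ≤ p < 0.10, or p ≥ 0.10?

p ≥ 0.10

t = -0.037 / 0.108 = -0.343.
df = n − k − 1 = 272 − 3 − 1 = 268.
One-sided p = P(T_{268} < t) ≈ 0.3661.
So p ≥ 0.10.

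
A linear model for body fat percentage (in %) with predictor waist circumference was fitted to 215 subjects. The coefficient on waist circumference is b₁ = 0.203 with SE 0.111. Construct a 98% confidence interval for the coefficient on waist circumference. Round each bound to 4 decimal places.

df = n − 2 = 215 − 2 = 213.
t* = t_{0.01, 213} = 2.343982.
Margin = t* × SE = 2.343982 × 0.111 = 0.260182.
CI: 0.203 ± 0.260182 → (-0.0572, 0.4632).
With 98% confidence, each one-unit increase in waist circumference is associated with a change of between -0.0572 and 0.4632 % in body fat percentage.

(-0.0572, 0.4632)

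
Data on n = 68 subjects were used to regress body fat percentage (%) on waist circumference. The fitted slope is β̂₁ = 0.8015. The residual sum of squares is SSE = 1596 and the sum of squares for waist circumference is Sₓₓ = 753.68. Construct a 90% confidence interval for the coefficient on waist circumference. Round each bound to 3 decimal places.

(0.503, 1.100)

MSE = SSE/(n − 2) = 1596/66 = 24.1818.
SE(β̂₁) = √(MSE/Sₓₓ) = √(24.1818/753.68) = 0.179123.
df = n − 2 = 66.
t* = t_{0.05, 66} = 1.668271.
Margin = t* × SE = 1.668271 × 0.179123 = 0.29883.
CI: 0.8015 ± 0.29883 → (0.503, 1.100).
With 90% confidence, each one-unit increase in waist circumference is associated with a change of between 0.503 and 1.100 % in body fat percentage.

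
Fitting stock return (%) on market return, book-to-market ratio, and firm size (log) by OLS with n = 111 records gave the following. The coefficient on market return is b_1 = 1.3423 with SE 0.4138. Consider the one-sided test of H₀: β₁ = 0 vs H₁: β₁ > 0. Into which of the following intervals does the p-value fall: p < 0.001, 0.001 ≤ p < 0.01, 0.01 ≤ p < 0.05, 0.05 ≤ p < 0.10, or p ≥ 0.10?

t = 1.3423 / 0.4138 = 3.244.
df = n − k − 1 = 111 − 3 − 1 = 107.
One-sided p = P(T_{107} > t) ≈ 0.0008.
So p < 0.001.

p < 0.001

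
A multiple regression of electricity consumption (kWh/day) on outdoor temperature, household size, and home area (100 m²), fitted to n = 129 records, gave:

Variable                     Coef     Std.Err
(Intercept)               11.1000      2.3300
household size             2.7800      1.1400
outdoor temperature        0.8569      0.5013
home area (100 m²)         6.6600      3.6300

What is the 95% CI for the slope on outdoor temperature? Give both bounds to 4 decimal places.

Read off: b = 0.8569, SE = 0.5013 for outdoor temperature.
df = n − k − 1 = 129 − 3 − 1 = 125.
t* = t_{0.025, 125} = 1.979124.
Margin = t* × SE = 1.979124 × 0.5013 = 0.992135.
CI: 0.8569 ± 0.992135 → (-0.1352, 1.8490).

(-0.1352, 1.8490)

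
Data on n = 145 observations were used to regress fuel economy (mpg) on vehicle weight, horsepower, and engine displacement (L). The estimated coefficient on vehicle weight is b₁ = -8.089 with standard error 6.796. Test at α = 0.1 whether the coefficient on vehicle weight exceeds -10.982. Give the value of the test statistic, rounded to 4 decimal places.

H₀: β₁ = -10.982 vs H₁: β₁ > -10.982.
t = (b₁ − β₁⁰)/SE = (-8.089 − (-10.982)) / 6.796 = 0.4257.
df = n − k − 1 = 145 − 3 − 1 = 141.
One-sided p ≈ 0.3355, which is ≥ 0.1, so fail to reject H₀.
The data do not give significant evidence that the true slope on vehicle weight exceeds -10.982 mpg per unit, holding the other predictors fixed.

t = 0.4257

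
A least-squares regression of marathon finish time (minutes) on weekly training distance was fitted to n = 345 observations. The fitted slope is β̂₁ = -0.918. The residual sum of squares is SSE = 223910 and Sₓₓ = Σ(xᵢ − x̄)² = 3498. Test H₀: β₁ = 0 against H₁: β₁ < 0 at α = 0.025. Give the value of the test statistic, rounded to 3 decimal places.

t = -2.125

MSE = SSE/(n − 2) = 223910/343 = 652.799.
SE(β̂₁) = √(MSE/Sₓₓ) = √(652.799/3498) = 0.431996.
t = -0.918 / 0.431996 = -2.125.
df = n − 2 = 343.
One-sided p ≈ 0.0171, which is < 0.025, so reject H₀.
There is evidence that the true slope on weekly training distance is negative.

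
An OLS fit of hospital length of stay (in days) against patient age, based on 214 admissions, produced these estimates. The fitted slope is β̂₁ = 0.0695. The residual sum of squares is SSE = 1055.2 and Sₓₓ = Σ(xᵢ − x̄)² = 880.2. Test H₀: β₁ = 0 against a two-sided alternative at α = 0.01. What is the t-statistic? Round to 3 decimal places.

t = 0.924

MSE = SSE/(n − 2) = 1055.2/212 = 4.97736.
SE(β̂₁) = √(MSE/Sₓₓ) = √(4.97736/880.2) = 0.0751984.
t = 0.0695 / 0.0751984 = 0.924.
df = n − 2 = 212.
Two-sided p ≈ 0.3564, which is ≥ 0.01, so fail to reject H₀.
The data do not give significant evidence of an association between patient age and hospital length of stay.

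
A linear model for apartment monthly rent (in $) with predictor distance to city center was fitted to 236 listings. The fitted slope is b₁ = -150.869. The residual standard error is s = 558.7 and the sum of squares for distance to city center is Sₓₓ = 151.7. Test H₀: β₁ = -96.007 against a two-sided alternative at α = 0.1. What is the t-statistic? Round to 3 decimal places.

SE(b₁) = s/√Sₓₓ = 558.7/√151.7 = 45.3613.
t = (-150.869 − (-96.007)) / 45.3613 = -1.209.
df = n − 2 = 234.
Two-sided p ≈ 0.2277, which is ≥ 0.1, so fail to reject H₀.
The data are consistent with a true slope of -96.007 $ per unit of distance to city center.

t = -1.209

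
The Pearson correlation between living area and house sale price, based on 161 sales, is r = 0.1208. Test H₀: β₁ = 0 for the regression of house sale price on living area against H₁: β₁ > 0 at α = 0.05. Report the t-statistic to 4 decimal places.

t = r·√(n − 2)/√(1 − r²) = 0.1208·√159/√0.985407 = 1.5345.
df = n − 2 = 159.
One-sided p ≈ 0.0635, which is ≥ 0.05, so fail to reject H₀.
The data do not give significant evidence of a linear association between living area and house sale price.

t = 1.5345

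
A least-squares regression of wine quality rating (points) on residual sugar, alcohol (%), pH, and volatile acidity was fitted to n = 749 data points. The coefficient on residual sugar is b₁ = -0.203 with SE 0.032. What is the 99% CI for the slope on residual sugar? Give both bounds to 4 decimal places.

df = n − k − 1 = 749 − 4 − 1 = 744.
t* = t_{0.005, 744} = 2.582454.
Margin = t* × SE = 2.582454 × 0.032 = 0.082639.
CI: -0.203 ± 0.082639 → (-0.2856, -0.1204).
With 99% confidence, each one-unit increase in residual sugar is associated with a change of between -0.2856 and -0.1204 points in wine quality rating, holding the other predictors fixed.

(-0.2856, -0.1204)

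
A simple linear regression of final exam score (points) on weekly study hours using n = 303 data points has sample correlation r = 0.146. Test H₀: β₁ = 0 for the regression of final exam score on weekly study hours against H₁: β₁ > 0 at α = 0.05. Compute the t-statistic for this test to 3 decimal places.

t = 2.560

t = r·√(n − 2)/√(1 − r²) = 0.146·√301/√0.978684 = 2.560.
df = n − 2 = 301.
One-sided p ≈ 0.0055, which is < 0.05, so reject H₀.
There is evidence of a linear association between weekly study hours and final exam score.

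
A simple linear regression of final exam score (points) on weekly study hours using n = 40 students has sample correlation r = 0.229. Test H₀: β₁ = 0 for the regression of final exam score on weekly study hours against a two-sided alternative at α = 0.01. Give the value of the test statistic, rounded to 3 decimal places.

t = 1.450

t = r·√(n − 2)/√(1 − r²) = 0.229·√38/√0.947559 = 1.450.
df = n − 2 = 38.
Two-sided p ≈ 0.1552, which is ≥ 0.01, so fail to reject H₀.
The data do not give significant evidence of a linear association between weekly study hours and final exam score.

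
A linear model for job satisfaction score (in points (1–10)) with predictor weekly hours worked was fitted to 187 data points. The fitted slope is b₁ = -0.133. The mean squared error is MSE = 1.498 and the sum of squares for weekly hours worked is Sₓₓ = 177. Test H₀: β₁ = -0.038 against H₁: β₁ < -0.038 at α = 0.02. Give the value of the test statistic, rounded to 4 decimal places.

SE(b₁) = √(MSE/Sₓₓ) = √(1.498/177) = 0.0919961.
t = (-0.133 − (-0.038)) / 0.0919961 = -1.0327.
df = n − 2 = 185.
One-sided p ≈ 0.1516, which is ≥ 0.02, so fail to reject H₀.
The data do not give significant evidence that the true slope on weekly hours worked is below -0.038 points (1–10) per unit.

t = -1.0327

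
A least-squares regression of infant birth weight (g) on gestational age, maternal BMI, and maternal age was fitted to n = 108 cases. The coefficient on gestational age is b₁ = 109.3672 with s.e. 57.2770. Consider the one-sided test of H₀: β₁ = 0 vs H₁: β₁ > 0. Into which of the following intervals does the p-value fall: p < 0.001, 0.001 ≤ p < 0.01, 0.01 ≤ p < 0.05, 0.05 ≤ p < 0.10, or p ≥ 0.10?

t = 109.3672 / 57.2770 = 1.909.
df = n − k − 1 = 108 − 3 − 1 = 104.
One-sided p = P(T_{104} > t) ≈ 0.0295.
So 0.01 ≤ p < 0.05.

0.01 ≤ p < 0.05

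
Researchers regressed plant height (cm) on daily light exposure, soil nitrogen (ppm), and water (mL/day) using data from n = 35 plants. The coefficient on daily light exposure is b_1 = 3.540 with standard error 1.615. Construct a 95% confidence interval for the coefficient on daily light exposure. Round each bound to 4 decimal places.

(0.2462, 6.8338)

df = n − k − 1 = 35 − 3 − 1 = 31.
t* = t_{0.025, 31} = 2.039513.
Margin = t* × SE = 2.039513 × 1.615 = 3.293814.
CI: 3.540 ± 3.293814 → (0.2462, 6.8338).
With 95% confidence, each one-unit increase in daily light exposure is associated with a change of between 0.2462 and 6.8338 cm in plant height, holding the other predictors fixed.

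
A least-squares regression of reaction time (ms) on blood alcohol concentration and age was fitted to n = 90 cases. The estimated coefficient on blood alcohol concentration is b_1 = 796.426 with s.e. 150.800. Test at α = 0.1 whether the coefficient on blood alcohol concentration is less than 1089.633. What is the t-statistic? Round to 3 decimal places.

t = -1.944

H₀: β₁ = 1089.633 vs H₁: β₁ < 1089.633.
t = (b_1 − β₁⁰)/SE = (796.426 − 1089.633) / 150.800 = -1.944.
df = n − k − 1 = 90 − 2 − 1 = 87.
One-sided p ≈ 0.0275, which is < 0.1, so reject H₀.
There is evidence that the true slope on blood alcohol concentration is below 1089.633 ms per unit, holding the other predictors fixed.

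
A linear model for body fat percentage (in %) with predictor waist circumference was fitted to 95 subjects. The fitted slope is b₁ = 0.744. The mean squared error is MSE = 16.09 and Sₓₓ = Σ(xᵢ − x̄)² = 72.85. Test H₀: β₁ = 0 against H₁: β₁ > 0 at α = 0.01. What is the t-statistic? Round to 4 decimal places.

SE(b₁) = √(MSE/Sₓₓ) = √(16.09/72.85) = 0.469963.
t = 0.744 / 0.469963 = 1.5831.
df = n − 2 = 93.
One-sided p ≈ 0.0584, which is ≥ 0.01, so fail to reject H₀.
The data do not give significant evidence that the true slope on waist circumference is positive.

t = 1.5831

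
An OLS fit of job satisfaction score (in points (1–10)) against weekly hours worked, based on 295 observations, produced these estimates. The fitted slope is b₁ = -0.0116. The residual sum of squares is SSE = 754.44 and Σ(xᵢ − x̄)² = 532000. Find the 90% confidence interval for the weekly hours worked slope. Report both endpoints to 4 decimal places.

MSE = SSE/(n − 2) = 754.44/293 = 2.57488.
SE(b₁) = √(MSE/Sₓₓ) = √(2.57488/532000) = 0.0022.
df = n − 2 = 293.
t* = t_{0.05, 293} = 1.650071.
Margin = t* × SE = 1.650071 × 0.0022 = 0.003630.
CI: -0.0116 ± 0.003630 → (-0.0152, -0.0080).
With 90% confidence, each one-unit increase in weekly hours worked is associated with a change of between -0.0152 and -0.0080 points (1–10) in job satisfaction score.

(-0.0152, -0.0080)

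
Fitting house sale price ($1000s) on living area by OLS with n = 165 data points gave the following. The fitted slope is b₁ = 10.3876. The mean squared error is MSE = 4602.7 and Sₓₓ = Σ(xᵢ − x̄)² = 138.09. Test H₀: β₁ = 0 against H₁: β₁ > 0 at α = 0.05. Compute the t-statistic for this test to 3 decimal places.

t = 1.799

SE(b₁) = √(MSE/Sₓₓ) = √(4602.7/138.09) = 5.77331.
t = 10.3876 / 5.77331 = 1.799.
df = n − 2 = 163.
One-sided p ≈ 0.0369, which is < 0.05, so reject H₀.
There is evidence that the true slope on living area is positive.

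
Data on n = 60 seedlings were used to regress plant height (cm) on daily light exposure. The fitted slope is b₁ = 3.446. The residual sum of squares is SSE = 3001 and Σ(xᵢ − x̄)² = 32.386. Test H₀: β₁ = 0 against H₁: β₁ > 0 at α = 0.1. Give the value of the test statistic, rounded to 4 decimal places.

MSE = SSE/(n − 2) = 3001/58 = 51.7414.
SE(b₁) = √(MSE/Sₓₓ) = √(51.7414/32.386) = 1.26398.
t = 3.446 / 1.26398 = 2.7263.
df = n − 2 = 58.
One-sided p ≈ 0.0042, which is < 0.1, so reject H₀.
There is evidence that the true slope on daily light exposure is positive.

t = 2.7263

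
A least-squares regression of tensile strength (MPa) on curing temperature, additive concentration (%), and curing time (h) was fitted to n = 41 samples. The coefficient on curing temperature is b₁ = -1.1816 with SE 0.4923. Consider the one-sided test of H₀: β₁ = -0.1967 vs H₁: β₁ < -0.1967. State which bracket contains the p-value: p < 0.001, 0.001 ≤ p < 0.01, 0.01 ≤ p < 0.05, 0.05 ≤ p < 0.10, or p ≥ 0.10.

t = (-1.1816 − (-0.1967)) / 0.4923 = -2.001.
df = n − k − 1 = 41 − 3 − 1 = 37.
One-sided p = P(T_{37} < t) ≈ 0.0264.
So 0.01 ≤ p < 0.05.

0.01 ≤ p < 0.05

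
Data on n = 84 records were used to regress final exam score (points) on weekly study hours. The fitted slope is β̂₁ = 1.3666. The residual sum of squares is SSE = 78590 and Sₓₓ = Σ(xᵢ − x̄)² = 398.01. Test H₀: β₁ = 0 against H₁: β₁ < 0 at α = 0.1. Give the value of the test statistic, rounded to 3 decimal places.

MSE = SSE/(n − 2) = 78590/82 = 958.415.
SE(β̂₁) = √(MSE/Sₓₓ) = √(958.415/398.01) = 1.55178.
t = 1.3666 / 1.55178 = 0.881.
df = n − 2 = 82.
One-sided p ≈ 0.8095, which is ≥ 0.1, so fail to reject H₀.
The data do not give significant evidence that the true slope on weekly study hours is negative.

t = 0.881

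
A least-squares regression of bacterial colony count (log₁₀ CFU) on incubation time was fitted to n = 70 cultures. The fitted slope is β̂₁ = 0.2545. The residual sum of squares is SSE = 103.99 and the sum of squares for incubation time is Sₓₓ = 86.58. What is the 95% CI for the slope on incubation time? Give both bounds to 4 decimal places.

MSE = SSE/(n − 2) = 103.99/68 = 1.52926.
SE(β̂₁) = √(MSE/Sₓₓ) = √(1.52926/86.58) = 0.132902.
df = n − 2 = 68.
t* = t_{0.025, 68} = 1.995469.
Margin = t* × SE = 1.995469 × 0.132902 = 0.265202.
CI: 0.2545 ± 0.265202 → (-0.0107, 0.5197).
With 95% confidence, each one-unit increase in incubation time is associated with a change of between -0.0107 and 0.5197 log₁₀ CFU in bacterial colony count.

(-0.0107, 0.5197)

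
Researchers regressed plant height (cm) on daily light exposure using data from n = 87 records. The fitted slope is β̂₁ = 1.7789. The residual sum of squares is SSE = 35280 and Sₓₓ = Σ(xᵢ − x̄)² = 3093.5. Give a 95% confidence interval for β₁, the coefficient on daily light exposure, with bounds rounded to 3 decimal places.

MSE = SSE/(n − 2) = 35280/85 = 415.059.
SE(β̂₁) = √(MSE/Sₓₓ) = √(415.059/3093.5) = 0.366294.
df = n − 2 = 85.
t* = t_{0.025, 85} = 1.988268.
Margin = t* × SE = 1.988268 × 0.366294 = 0.72829.
CI: 1.7789 ± 0.72829 → (1.051, 2.507).
With 95% confidence, each one-unit increase in daily light exposure is associated with a change of between 1.051 and 2.507 cm in plant height.

(1.051, 2.507)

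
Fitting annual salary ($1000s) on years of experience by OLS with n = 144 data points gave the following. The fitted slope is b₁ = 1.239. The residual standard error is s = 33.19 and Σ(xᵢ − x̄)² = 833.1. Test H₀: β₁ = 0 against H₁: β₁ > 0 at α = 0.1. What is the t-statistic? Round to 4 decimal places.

SE(b₁) = s/√Sₓₓ = 33.19/√833.1 = 1.1499.
t = 1.239 / 1.1499 = 1.0775.
df = n − 2 = 142.
One-sided p ≈ 0.1415, which is ≥ 0.1, so fail to reject H₀.
The data do not give significant evidence that the true slope on years of experience is positive.

t = 1.0775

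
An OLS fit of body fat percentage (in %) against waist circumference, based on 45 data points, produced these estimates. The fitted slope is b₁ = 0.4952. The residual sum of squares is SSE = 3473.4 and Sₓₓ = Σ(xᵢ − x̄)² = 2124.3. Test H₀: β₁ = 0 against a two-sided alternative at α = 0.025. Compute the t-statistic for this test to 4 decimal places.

t = 2.5395

MSE = SSE/(n − 2) = 3473.4/43 = 80.7767.
SE(b₁) = √(MSE/Sₓₓ) = √(80.7767/2124.3) = 0.195.
t = 0.4952 / 0.195 = 2.5395.
df = n − 2 = 43.
Two-sided p ≈ 0.0148, which is < 0.025, so reject H₀.
There is evidence that waist circumference is associated with body fat percentage.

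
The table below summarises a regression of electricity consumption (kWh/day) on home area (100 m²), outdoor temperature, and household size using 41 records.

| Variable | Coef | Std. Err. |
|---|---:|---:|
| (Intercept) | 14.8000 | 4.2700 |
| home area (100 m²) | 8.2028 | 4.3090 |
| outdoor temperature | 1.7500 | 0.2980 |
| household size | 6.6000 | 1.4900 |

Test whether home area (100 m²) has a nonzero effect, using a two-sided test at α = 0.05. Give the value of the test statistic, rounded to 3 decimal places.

Read off: b = 8.2028, SE = 4.3090 for home area (100 m²).
H₀: β₁ = 0 vs H₁: β₁ ≠ 0.
t = 8.2028 / 4.3090 = 1.904.
df = n − k − 1 = 41 − 3 − 1 = 37.
Two-sided p ≈ 0.0648, which is ≥ 0.05, so fail to reject H₀.
The data do not give significant evidence of an association between home area (100 m²) and electricity consumption, after adjusting for the other predictors.

t = 1.904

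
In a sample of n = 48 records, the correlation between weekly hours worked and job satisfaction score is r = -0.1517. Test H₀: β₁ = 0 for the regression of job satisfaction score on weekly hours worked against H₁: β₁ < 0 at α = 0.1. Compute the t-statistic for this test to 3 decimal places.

t = -1.041

t = r·√(n − 2)/√(1 − r²) = -0.1517·√46/√0.976987 = -1.041.
df = n − 2 = 46.
One-sided p ≈ 0.1517, which is ≥ 0.1, so fail to reject H₀.
The data do not give significant evidence of a linear association between weekly hours worked and job satisfaction score.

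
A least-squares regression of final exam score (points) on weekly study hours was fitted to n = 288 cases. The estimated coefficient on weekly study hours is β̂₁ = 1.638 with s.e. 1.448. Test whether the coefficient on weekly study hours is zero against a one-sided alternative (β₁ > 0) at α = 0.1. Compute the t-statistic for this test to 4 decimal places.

t = 1.1312

H₀: β₁ = 0 vs H₁: β₁ > 0.
t = (β̂₁ − β₁⁰)/SE = 1.638 / 1.448 = 1.1312.
df = n − 2 = 288 − 2 = 286.
One-sided p ≈ 0.1295, which is ≥ 0.1, so fail to reject H₀.
The data do not give significant evidence that the true slope on weekly study hours is positive.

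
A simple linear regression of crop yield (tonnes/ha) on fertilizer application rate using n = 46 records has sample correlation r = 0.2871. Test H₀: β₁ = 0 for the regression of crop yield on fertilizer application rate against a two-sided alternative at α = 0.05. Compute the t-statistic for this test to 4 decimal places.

t = r·√(n − 2)/√(1 − r²) = 0.2871·√44/√0.917574 = 1.9881.
df = n − 2 = 44.
Two-sided p ≈ 0.0530, which is ≥ 0.05, so fail to reject H₀.
The data do not give significant evidence of a linear association between fertilizer application rate and crop yield.

t = 1.9881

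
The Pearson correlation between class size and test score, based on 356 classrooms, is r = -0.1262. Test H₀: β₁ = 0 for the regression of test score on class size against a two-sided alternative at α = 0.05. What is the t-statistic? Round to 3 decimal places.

t = r·√(n − 2)/√(1 − r²) = -0.1262·√354/√0.984074 = -2.394.
df = n − 2 = 354.
Two-sided p ≈ 0.0172, which is < 0.05, so reject H₀.
There is evidence of a linear association between class size and test score.

t = -2.394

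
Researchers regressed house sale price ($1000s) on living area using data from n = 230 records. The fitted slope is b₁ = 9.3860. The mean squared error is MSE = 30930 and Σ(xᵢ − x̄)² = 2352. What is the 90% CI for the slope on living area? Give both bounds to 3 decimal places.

(3.397, 15.375)

SE(b₁) = √(MSE/Sₓₓ) = √(30930/2352) = 3.62636.
df = n − 2 = 228.
t* = t_{0.05, 228} = 1.651564.
Margin = t* × SE = 1.651564 × 3.62636 = 5.98917.
CI: 9.3860 ± 5.98917 → (3.397, 15.375).
With 90% confidence, each one-unit increase in living area is associated with a change of between 3.397 and 15.375 $1000s in house sale price.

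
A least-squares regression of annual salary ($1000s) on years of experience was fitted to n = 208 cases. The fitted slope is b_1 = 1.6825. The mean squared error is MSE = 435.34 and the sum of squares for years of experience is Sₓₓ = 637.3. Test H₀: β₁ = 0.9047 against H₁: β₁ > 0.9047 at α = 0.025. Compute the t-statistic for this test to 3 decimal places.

t = 0.941

SE(b_1) = √(MSE/Sₓₓ) = √(435.34/637.3) = 0.826499.
t = (1.6825 − 0.9047) / 0.826499 = 0.941.
df = n − 2 = 206.
One-sided p ≈ 0.1739, which is ≥ 0.025, so fail to reject H₀.
The data do not give significant evidence that the true slope on years of experience exceeds 0.9047 $1000s per unit.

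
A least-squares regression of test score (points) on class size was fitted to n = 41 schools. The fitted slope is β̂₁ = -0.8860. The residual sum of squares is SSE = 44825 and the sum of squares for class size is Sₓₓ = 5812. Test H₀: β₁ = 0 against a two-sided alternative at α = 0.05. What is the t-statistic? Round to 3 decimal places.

MSE = SSE/(n − 2) = 44825/39 = 1149.36.
SE(β̂₁) = √(MSE/Sₓₓ) = √(1149.36/5812) = 0.444698.
t = -0.8860 / 0.444698 = -1.992.
df = n − 2 = 39.
Two-sided p ≈ 0.0534, which is ≥ 0.05, so fail to reject H₀.
The data do not give significant evidence of an association between class size and test score.

t = -1.992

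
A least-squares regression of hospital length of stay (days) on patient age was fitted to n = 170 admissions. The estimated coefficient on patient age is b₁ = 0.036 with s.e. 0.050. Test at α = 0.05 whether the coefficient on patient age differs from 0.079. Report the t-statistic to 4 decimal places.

t = -0.8600

H₀: β₁ = 0.079 vs H₁: β₁ ≠ 0.079.
t = (b₁ − β₁⁰)/SE = (0.036 − 0.079) / 0.050 = -0.8600.
df = n − 2 = 170 − 2 = 168.
Two-sided p ≈ 0.3910, which is ≥ 0.05, so fail to reject H₀.
The data are consistent with a true slope of 0.079 days per unit of patient age.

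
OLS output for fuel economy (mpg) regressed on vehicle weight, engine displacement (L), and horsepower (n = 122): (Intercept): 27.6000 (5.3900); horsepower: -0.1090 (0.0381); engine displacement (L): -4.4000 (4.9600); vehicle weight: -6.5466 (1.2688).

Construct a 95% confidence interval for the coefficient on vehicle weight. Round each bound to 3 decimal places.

(-9.059, -4.034)

Read off: b = -6.5466, SE = 1.2688 for vehicle weight.
df = n − k − 1 = 122 − 3 − 1 = 118.
t* = t_{0.025, 118} = 1.980272.
Margin = t* × SE = 1.980272 × 1.2688 = 2.51257.
CI: -6.5466 ± 2.51257 → (-9.059, -4.034).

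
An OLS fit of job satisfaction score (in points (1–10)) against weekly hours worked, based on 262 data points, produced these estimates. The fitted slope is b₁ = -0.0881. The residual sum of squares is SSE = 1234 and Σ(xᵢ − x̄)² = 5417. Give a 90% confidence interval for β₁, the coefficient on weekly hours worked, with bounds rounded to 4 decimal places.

(-0.1370, -0.0392)

MSE = SSE/(n − 2) = 1234/260 = 4.74615.
SE(b₁) = √(MSE/Sₓₓ) = √(4.74615/5417) = 0.0296.
df = n − 2 = 260.
t* = t_{0.05, 260} = 1.650735.
Margin = t* × SE = 1.650735 × 0.0296 = 0.048862.
CI: -0.0881 ± 0.048862 → (-0.1370, -0.0392).
With 90% confidence, each one-unit increase in weekly hours worked is associated with a change of between -0.1370 and -0.0392 points (1–10) in job satisfaction score.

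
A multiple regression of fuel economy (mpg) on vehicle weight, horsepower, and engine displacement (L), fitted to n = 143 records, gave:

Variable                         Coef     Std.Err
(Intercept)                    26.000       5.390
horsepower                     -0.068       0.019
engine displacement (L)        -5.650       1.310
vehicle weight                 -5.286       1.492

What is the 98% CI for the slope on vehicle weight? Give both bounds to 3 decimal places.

Read off: b = -5.286, SE = 1.492 for vehicle weight.
df = n − k − 1 = 143 − 3 − 1 = 139.
t* = t_{0.01, 139} = 2.353474.
Margin = t* × SE = 2.353474 × 1.492 = 3.51138.
CI: -5.286 ± 3.51138 → (-8.797, -1.775).

(-8.797, -1.775)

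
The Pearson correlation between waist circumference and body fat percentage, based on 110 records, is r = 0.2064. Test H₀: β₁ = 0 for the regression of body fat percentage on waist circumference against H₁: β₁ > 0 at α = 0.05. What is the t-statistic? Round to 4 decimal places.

t = r·√(n − 2)/√(1 − r²) = 0.2064·√108/√0.957399 = 2.1922.
df = n − 2 = 108.
One-sided p ≈ 0.0153, which is < 0.05, so reject H₀.
There is evidence of a linear association between waist circumference and body fat percentage.

t = 2.1922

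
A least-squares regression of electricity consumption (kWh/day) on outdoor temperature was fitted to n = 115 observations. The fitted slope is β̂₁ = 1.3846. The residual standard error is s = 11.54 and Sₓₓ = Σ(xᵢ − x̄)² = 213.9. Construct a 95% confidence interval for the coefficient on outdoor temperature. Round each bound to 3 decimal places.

(-0.179, 2.948)

SE(β̂₁) = s/√Sₓₓ = 11.54/√213.9 = 0.789043.
df = n − 2 = 113.
t* = t_{0.025, 113} = 1.98118.
Margin = t* × SE = 1.98118 × 0.789043 = 1.56324.
CI: 1.3846 ± 1.56324 → (-0.179, 2.948).
With 95% confidence, each one-unit increase in outdoor temperature is associated with a change of between -0.179 and 2.948 kWh/day in electricity consumption.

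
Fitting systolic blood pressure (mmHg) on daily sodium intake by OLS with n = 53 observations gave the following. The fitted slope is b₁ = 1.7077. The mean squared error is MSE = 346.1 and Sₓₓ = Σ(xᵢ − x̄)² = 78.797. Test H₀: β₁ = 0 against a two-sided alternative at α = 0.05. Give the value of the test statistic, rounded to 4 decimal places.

SE(b₁) = √(MSE/Sₓₓ) = √(346.1/78.797) = 2.09578.
t = 1.7077 / 2.09578 = 0.8148.
df = n − 2 = 51.
Two-sided p ≈ 0.4190, which is ≥ 0.05, so fail to reject H₀.
The data do not give significant evidence of an association between daily sodium intake and systolic blood pressure.

t = 0.8148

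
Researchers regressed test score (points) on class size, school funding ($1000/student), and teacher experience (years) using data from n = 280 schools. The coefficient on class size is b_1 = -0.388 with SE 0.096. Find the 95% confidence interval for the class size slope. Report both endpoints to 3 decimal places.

df = n − k − 1 = 280 − 3 − 1 = 276.
t* = t_{0.025, 276} = 1.968596.
Margin = t* × SE = 1.968596 × 0.096 = 0.18899.
CI: -0.388 ± 0.18899 → (-0.577, -0.199).
With 95% confidence, each one-unit increase in class size is associated with a change of between -0.577 and -0.199 points in test score, holding the other predictors fixed.

(-0.577, -0.199)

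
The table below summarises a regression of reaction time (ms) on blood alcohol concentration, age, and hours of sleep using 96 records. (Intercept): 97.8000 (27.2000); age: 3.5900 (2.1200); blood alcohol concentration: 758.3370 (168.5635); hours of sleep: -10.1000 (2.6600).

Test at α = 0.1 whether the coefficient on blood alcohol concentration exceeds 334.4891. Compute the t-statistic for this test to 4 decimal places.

Read off: b = 758.3370, SE = 168.5635 for blood alcohol concentration.
H₀: β₁ = 334.4891 vs H₁: β₁ > 334.4891.
t = (758.3370 − 334.4891) / 168.5635 = 2.5145.
df = n − k − 1 = 96 − 3 − 1 = 92.
One-sided p ≈ 0.0068, which is < 0.1, so reject H₀.
There is evidence that the true slope on blood alcohol concentration exceeds 334.4891 ms per unit, holding the other predictors fixed.

t = 2.5145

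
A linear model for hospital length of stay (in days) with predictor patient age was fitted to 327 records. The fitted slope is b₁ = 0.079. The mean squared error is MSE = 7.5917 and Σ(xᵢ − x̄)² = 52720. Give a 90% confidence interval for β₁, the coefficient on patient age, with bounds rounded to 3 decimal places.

SE(b₁) = √(MSE/Sₓₓ) = √(7.5917/52720) = 0.012.
df = n − 2 = 325.
t* = t_{0.05, 325} = 1.649556.
Margin = t* × SE = 1.649556 × 0.012 = 0.01979.
CI: 0.079 ± 0.01979 → (0.059, 0.099).
With 90% confidence, each one-unit increase in patient age is associated with a change of between 0.059 and 0.099 days in hospital length of stay.

(0.059, 0.099)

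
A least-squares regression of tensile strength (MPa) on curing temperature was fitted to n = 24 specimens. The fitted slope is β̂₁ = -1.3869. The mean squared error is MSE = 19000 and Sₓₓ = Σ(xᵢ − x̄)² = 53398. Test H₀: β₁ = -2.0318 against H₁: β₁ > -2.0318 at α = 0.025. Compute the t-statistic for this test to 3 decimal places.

SE(β̂₁) = √(MSE/Sₓₓ) = √(19000/53398) = 0.596505.
t = (-1.3869 − (-2.0318)) / 0.596505 = 1.081.
df = n − 2 = 22.
One-sided p ≈ 0.1457, which is ≥ 0.025, so fail to reject H₀.
The data do not give significant evidence that the true slope on curing temperature exceeds -2.0318 MPa per unit.

t = 1.081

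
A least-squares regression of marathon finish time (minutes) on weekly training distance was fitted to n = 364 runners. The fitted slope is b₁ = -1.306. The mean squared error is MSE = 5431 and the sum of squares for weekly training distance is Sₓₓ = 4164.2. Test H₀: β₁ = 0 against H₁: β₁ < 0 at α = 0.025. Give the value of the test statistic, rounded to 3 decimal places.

SE(b₁) = √(MSE/Sₓₓ) = √(5431/4164.2) = 1.14202.
t = -1.306 / 1.14202 = -1.144.
df = n − 2 = 362.
One-sided p ≈ 0.1268, which is ≥ 0.025, so fail to reject H₀.
The data do not give significant evidence that the true slope on weekly training distance is negative.

t = -1.144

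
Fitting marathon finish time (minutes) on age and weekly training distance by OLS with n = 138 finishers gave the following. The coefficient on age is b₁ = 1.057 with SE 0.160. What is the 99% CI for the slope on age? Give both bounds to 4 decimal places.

df = n − k − 1 = 138 − 2 − 1 = 135.
t* = t_{0.005, 135} = 2.612738.
Margin = t* × SE = 2.612738 × 0.160 = 0.418038.
CI: 1.057 ± 0.418038 → (0.6390, 1.4750).
With 99% confidence, each one-unit increase in age is associated with a change of between 0.6390 and 1.4750 minutes in marathon finish time, holding the other predictors fixed.

(0.6390, 1.4750)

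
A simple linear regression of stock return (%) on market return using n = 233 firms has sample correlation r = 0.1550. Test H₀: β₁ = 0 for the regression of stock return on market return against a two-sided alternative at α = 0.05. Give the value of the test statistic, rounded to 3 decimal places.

t = 2.385

t = r·√(n − 2)/√(1 − r²) = 0.1550·√231/√0.975975 = 2.385.
df = n − 2 = 231.
Two-sided p ≈ 0.0179, which is < 0.05, so reject H₀.
There is evidence of a linear association between market return and stock return.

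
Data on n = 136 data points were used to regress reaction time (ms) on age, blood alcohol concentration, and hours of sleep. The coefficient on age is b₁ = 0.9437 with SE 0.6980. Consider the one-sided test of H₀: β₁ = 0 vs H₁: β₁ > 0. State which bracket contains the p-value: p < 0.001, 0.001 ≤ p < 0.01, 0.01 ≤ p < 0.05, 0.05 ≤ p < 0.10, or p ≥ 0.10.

t = 0.9437 / 0.6980 = 1.352.
df = n − k − 1 = 136 − 3 − 1 = 132.
One-sided p = P(T_{132} > t) ≈ 0.0893.
So 0.05 ≤ p < 0.10.

0.05 ≤ p < 0.10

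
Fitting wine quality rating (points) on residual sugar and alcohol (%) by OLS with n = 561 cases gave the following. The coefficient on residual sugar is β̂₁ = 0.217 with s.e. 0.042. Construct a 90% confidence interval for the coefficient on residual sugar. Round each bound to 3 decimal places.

(0.148, 0.286)

df = n − k − 1 = 561 − 2 − 1 = 558.
t* = t_{0.05, 558} = 1.647589.
Margin = t* × SE = 1.647589 × 0.042 = 0.06920.
CI: 0.217 ± 0.06920 → (0.148, 0.286).
With 90% confidence, each one-unit increase in residual sugar is associated with a change of between 0.148 and 0.286 points in wine quality rating, holding the other predictors fixed.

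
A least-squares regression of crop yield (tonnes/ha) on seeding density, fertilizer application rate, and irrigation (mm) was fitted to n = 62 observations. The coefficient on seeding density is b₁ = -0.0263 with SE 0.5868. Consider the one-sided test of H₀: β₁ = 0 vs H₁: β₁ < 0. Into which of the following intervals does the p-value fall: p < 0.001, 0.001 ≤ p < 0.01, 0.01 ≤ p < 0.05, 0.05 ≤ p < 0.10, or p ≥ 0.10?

p ≥ 0.10

t = -0.0263 / 0.5868 = -0.045.
df = n − k − 1 = 62 − 3 − 1 = 58.
One-sided p = P(T_{58} < t) ≈ 0.4822.
So p ≥ 0.10.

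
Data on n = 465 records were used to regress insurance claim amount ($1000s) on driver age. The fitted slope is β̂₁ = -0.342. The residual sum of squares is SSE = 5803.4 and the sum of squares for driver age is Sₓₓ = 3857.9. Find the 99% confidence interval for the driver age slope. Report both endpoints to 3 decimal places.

MSE = SSE/(n − 2) = 5803.4/463 = 12.5343.
SE(β̂₁) = √(MSE/Sₓₓ) = √(12.5343/3857.9) = 0.0570001.
df = n − 2 = 463.
t* = t_{0.005, 463} = 2.58649.
Margin = t* × SE = 2.58649 × 0.0570001 = 0.14743.
CI: -0.342 ± 0.14743 → (-0.489, -0.195).
With 99% confidence, each one-unit increase in driver age is associated with a change of between -0.489 and -0.195 $1000s in insurance claim amount.

(-0.489, -0.195)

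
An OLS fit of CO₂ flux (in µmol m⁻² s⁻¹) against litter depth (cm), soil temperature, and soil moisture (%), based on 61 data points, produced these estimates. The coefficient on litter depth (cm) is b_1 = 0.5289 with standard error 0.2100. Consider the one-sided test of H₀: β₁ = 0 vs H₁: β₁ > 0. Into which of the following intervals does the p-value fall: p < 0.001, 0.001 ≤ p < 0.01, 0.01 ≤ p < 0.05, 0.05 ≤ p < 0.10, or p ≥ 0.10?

t = 0.5289 / 0.2100 = 2.519.
df = n − k − 1 = 61 − 3 − 1 = 57.
One-sided p = P(T_{57} > t) ≈ 0.0073.
So 0.001 ≤ p < 0.01.

0.001 ≤ p < 0.01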